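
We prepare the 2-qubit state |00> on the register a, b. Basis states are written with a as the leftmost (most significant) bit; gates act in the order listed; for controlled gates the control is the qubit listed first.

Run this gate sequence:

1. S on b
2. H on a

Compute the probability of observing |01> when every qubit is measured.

The probability of measuring |01> is 0.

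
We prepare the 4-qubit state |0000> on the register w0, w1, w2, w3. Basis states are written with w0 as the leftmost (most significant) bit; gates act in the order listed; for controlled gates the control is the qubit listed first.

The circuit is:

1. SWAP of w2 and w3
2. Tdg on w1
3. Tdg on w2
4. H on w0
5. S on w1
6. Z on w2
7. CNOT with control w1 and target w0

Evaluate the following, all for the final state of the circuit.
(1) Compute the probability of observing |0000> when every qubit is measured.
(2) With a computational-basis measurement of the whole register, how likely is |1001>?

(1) The probability of measuring |0000> is 1/2.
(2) The probability of measuring |1001> is 0.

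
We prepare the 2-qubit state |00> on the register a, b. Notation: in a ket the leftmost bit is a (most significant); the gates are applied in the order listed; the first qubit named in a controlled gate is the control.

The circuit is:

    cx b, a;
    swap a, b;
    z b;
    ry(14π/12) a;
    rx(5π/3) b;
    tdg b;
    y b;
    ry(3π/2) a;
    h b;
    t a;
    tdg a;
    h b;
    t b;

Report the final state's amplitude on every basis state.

The final amplitudes are -exp(3*I*pi/4)/4 on |00>, sqrt(3)*exp(3*I*pi/4)/4 on |01>, -sqrt(3)*exp(3*I*pi/4)/4 on |10>, 3*exp(3*I*pi/4)/4 on |11>. Key observation: the block from step 9 through step 12 cancels to the identity and can be dropped.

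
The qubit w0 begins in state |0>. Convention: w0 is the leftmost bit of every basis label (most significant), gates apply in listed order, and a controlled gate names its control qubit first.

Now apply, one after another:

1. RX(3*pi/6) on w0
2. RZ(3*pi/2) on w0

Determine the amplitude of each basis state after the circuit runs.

After the circuit, the state carries amplitude -sqrt(2)*exp(I*pi/4)/2 on |0>, sqrt(2)*exp(I*pi/4)/2 on |1>.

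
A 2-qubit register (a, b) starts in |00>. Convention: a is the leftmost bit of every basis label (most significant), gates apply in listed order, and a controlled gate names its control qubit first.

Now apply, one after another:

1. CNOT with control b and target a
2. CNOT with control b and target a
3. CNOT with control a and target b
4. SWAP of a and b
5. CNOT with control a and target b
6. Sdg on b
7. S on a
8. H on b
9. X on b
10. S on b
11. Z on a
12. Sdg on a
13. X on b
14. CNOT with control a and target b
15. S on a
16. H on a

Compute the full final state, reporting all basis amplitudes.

After the circuit, the state carries amplitude I/2 on |00>, 1/2 on |01>, I/2 on |10>, 1/2 on |11>.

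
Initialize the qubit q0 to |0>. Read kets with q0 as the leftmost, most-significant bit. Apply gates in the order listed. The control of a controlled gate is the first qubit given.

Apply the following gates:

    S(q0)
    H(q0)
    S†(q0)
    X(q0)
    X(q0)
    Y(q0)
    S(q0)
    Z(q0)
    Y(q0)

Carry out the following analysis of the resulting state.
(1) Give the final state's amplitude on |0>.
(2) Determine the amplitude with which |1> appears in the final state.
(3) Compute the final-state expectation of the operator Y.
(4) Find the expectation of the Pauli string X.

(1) The final state's coefficient on |0> equals -sqrt(2)*I/2.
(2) The final state's coefficient on |1> equals -sqrt(2)*I/2.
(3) The expectation value of Y is 0.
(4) The expectation value of X is 1.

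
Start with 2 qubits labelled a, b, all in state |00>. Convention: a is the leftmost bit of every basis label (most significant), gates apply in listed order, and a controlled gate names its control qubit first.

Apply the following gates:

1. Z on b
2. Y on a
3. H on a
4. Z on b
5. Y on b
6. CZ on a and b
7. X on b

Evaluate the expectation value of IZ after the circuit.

In the final state, IZ has expectation 1.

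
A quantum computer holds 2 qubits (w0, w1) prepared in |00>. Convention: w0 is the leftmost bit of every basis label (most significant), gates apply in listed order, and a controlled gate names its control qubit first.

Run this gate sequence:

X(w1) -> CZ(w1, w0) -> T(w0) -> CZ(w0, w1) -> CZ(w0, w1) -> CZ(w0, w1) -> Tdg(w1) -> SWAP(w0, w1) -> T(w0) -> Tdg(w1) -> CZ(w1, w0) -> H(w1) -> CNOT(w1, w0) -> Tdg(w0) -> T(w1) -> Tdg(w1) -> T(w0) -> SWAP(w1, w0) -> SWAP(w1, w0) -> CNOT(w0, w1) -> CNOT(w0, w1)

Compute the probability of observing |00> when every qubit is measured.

The probability of measuring |00> is 0. Key observation: the block from step 14 through step 17 cancels to the identity and can be dropped.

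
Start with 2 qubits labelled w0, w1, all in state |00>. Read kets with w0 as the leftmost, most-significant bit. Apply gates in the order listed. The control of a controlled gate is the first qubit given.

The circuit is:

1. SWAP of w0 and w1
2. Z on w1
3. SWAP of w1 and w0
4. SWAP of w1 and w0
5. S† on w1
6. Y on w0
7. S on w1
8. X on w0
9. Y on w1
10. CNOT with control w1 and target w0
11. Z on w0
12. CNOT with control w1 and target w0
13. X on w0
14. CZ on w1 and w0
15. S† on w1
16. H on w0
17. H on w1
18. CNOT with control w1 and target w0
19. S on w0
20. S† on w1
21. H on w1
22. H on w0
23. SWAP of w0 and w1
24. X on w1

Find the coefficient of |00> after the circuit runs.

The amplitude on |00> is I/2.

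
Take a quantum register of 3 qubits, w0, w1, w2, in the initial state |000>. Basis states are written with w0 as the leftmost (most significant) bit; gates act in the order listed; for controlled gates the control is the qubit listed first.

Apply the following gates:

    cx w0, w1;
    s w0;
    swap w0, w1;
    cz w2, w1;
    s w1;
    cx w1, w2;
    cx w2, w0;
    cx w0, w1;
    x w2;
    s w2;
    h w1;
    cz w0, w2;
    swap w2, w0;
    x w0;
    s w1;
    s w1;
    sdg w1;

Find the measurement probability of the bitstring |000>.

A full measurement returns |000> with probability 1/2.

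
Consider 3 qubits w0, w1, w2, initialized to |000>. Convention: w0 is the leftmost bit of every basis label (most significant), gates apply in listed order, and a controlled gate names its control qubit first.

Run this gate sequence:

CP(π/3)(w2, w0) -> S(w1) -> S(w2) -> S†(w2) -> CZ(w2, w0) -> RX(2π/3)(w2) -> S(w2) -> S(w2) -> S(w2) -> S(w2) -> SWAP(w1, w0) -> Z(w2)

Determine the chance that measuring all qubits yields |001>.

A full measurement returns |001> with probability 3/4. Key observation: gates 7-10 undo each other exactly, leaving only the rest of the circuit to track.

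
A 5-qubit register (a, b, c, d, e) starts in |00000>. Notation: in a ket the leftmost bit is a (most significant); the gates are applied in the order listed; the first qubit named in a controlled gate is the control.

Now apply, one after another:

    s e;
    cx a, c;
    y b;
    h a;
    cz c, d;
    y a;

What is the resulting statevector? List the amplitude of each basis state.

After the circuit, the state carries amplitude sqrt(2)/2 on |01000>, -sqrt(2)/2 on |11000>, and 0 on every other basis state.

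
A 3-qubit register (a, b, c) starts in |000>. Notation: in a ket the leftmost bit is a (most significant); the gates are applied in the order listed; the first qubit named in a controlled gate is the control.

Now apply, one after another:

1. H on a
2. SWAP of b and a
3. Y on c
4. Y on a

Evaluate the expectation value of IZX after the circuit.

The observable IZX averages to 0.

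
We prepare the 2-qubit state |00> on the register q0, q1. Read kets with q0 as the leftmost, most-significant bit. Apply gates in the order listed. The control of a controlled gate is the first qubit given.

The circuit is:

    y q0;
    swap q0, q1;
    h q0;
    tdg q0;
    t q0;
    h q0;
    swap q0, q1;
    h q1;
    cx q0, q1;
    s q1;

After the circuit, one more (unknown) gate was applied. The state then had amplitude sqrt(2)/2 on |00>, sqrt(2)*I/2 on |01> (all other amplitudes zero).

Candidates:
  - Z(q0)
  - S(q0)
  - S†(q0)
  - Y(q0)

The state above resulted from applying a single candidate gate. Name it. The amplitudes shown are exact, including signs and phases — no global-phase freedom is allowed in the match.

The applied gate was Y(q0). Key observation: steps 2-7 multiply out to the identity, so the circuit reduces to the remaining gates.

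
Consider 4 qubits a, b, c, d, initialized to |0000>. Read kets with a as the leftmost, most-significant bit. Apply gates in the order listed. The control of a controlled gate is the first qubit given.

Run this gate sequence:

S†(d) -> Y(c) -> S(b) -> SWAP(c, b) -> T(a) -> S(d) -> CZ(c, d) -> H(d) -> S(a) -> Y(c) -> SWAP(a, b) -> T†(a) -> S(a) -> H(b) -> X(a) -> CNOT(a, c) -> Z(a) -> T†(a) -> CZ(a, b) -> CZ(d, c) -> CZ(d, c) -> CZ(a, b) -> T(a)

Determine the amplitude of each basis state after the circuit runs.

The final amplitudes are -exp(I*pi/4)/2 on |0010>, -exp(I*pi/4)/2 on |0011>, -exp(I*pi/4)/2 on |0110>, -exp(I*pi/4)/2 on |0111>, and 0 on every other basis state. Key observation: the block from step 18 through step 23 cancels to the identity and can be dropped.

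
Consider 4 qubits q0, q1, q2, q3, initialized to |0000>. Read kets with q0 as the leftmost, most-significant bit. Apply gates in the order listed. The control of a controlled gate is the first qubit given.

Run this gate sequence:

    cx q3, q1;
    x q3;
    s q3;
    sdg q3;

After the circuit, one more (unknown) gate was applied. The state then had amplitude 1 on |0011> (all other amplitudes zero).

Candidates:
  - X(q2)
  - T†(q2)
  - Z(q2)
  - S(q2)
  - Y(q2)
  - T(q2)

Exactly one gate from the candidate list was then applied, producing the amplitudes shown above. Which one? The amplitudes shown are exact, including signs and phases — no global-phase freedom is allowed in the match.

The unique candidate consistent with the amplitudes is X(q2). Key observation: gates 3-4 undo each other exactly, leaving only the rest of the circuit to track.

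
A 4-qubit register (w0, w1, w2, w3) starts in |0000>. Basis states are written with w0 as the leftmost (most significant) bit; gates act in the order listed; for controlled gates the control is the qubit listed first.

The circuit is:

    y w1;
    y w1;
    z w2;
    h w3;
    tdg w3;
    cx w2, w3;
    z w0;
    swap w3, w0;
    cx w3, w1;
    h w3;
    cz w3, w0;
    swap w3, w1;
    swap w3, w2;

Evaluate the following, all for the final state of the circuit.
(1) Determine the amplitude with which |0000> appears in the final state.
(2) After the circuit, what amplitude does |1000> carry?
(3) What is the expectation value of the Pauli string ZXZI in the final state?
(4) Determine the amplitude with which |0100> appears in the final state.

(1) The amplitude on |0000> is 1/2.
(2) |1000> carries amplitude -exp(3*I*pi/4)/2 in the final state.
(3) The observable ZXZI averages to 1.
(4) The final state's coefficient on |0100> equals 1/2.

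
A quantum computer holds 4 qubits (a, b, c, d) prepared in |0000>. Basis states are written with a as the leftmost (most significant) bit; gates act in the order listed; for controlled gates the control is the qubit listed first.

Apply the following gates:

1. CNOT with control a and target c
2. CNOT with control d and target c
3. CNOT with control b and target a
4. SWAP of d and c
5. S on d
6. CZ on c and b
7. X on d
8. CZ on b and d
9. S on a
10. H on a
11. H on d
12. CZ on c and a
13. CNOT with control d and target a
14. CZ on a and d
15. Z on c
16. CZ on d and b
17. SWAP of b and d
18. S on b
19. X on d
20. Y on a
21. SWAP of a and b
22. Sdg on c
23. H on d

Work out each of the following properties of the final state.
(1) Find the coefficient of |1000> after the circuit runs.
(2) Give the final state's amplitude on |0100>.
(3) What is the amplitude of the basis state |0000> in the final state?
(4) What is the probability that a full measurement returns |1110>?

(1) The final state's coefficient on |1000> equals sqrt(2)/4.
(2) |0100> carries amplitude sqrt(2)*I/4 in the final state.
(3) The amplitude on |0000> is -sqrt(2)*I/4.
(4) A full measurement returns |1110> with probability 0.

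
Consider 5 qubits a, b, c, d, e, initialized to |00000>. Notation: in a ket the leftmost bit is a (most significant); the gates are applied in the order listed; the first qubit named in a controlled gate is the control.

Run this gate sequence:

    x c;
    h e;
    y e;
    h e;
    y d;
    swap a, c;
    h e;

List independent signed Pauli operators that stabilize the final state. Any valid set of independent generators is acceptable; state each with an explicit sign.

The stabilizer group can be generated by -IIIIX, -ZIIII, +IZIII, +IIZII, -IIIZI, among other valid generating sets.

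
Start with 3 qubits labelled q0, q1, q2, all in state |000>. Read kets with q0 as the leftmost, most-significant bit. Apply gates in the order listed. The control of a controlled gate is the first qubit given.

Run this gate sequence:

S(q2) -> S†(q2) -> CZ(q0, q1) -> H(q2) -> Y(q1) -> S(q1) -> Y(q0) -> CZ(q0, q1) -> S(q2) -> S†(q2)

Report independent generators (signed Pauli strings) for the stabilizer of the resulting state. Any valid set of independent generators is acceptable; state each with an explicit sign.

The stabilizer group can be generated by +IIX, -ZII, -IZI, among other valid generating sets.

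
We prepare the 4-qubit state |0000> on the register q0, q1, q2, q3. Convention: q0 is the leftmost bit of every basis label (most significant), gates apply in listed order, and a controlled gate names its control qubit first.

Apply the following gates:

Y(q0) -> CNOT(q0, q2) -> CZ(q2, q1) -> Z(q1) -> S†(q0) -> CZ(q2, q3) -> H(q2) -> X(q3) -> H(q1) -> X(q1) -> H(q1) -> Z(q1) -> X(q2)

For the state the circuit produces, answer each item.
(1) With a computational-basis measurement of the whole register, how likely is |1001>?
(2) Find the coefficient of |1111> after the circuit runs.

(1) The probability of measuring |1001> is 1/2.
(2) The final state's coefficient on |1111> equals 0.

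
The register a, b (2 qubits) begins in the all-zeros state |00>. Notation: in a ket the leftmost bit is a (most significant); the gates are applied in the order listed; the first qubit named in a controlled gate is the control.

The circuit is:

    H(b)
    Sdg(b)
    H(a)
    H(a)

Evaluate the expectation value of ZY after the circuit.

The observable ZY averages to -1.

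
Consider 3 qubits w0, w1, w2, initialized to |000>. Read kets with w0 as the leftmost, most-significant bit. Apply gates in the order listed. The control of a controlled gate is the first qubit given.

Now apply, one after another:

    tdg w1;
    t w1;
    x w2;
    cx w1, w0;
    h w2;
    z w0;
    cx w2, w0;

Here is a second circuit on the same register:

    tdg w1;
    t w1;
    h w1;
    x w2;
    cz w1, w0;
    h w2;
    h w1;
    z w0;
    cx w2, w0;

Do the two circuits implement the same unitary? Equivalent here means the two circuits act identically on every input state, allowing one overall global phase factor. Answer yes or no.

No, they are not equivalent — no single phase factor reconciles the two unitaries.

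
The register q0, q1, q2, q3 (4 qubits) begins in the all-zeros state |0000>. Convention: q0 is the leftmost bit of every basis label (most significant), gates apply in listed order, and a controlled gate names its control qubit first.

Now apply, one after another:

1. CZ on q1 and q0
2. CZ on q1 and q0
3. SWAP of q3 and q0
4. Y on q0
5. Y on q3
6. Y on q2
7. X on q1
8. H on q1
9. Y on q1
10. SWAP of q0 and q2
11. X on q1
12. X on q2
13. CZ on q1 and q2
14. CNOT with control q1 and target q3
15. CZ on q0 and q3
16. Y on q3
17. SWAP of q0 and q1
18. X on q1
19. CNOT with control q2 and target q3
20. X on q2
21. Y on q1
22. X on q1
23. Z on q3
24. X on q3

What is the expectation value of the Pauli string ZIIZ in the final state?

In the final state, ZIIZ has expectation -1. Key observation: the block from step 1 through step 2 cancels to the identity and can be dropped.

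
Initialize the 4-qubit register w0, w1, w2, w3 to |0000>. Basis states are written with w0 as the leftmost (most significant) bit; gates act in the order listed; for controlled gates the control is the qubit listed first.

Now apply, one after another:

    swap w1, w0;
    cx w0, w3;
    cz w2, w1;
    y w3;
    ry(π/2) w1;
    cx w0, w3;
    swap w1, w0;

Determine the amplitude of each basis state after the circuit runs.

After the circuit, the state carries amplitude sqrt(2)*I/2 on |0001>, sqrt(2)*I/2 on |1001>, and 0 on every other basis state.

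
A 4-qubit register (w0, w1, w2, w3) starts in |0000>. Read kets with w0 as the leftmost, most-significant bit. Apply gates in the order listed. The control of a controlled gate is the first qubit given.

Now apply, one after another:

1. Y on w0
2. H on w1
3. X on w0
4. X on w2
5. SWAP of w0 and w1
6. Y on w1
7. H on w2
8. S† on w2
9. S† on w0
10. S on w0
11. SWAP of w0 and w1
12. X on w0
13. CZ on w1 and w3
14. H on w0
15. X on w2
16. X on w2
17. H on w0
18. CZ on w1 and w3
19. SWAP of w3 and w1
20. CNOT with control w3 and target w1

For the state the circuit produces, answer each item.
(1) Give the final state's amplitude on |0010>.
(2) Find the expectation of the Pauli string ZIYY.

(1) |0010> carries amplitude -I/2 in the final state. Key observation: the block from step 13 through step 18 cancels to the identity and can be dropped.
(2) In the final state, ZIYY has expectation 0.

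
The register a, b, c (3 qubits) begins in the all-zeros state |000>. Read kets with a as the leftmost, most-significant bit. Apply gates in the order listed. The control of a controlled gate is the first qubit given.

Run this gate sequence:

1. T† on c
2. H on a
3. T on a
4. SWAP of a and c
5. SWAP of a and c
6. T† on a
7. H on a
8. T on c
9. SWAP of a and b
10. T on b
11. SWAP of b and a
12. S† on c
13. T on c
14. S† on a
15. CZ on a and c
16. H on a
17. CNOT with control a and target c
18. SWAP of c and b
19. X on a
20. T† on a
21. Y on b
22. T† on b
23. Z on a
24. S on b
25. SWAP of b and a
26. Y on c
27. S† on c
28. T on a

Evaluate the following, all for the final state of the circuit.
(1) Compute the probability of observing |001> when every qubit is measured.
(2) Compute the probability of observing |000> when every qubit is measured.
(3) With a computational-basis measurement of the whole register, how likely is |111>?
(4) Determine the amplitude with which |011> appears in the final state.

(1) Outcome |001> occurs with probability 1/2. Key observation: the block from step 1 through step 8 cancels to the identity and can be dropped.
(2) A full measurement returns |000> with probability 0.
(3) A full measurement returns |111> with probability 1/2.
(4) |011> carries amplitude 0 in the final state.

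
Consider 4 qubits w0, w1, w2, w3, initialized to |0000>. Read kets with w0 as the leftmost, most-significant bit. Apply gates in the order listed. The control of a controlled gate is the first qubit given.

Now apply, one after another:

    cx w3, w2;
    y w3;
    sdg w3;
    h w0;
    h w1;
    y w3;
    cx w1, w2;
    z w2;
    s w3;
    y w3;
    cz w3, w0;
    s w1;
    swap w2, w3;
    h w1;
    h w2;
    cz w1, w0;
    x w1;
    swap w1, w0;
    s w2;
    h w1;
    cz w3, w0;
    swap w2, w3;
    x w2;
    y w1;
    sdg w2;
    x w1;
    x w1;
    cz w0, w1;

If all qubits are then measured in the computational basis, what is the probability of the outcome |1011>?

A full measurement returns |1011> with probability 1/8. Key observation: the block from step 26 through step 27 cancels to the identity and can be dropped.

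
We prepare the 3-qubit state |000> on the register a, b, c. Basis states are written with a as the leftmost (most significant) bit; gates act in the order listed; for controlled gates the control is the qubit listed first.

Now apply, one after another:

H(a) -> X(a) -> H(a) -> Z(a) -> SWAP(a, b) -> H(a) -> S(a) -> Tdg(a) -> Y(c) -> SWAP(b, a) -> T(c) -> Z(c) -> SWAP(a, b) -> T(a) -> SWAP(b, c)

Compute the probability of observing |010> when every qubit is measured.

A full measurement returns |010> with probability 1/2. Key observation: steps 1-4 multiply out to the identity, so the circuit reduces to the remaining gates.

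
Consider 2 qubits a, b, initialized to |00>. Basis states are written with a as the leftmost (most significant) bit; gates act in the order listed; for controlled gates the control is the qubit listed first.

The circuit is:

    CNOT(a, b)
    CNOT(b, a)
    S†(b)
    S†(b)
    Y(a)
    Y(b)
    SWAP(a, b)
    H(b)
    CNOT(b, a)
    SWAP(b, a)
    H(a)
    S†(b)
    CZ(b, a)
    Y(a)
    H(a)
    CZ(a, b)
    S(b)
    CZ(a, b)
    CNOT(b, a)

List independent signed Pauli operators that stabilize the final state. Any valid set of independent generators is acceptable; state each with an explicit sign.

The stabilizer group can be generated by -XX, +ZZ, among other valid generating sets.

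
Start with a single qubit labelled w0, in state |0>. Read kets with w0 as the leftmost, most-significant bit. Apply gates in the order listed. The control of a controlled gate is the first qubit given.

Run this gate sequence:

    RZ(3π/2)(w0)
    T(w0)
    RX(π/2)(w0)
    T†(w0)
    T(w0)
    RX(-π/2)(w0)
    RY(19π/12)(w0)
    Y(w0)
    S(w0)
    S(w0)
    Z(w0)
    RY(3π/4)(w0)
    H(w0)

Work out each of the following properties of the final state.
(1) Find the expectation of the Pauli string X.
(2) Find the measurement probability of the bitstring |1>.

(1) The expectation value of X is -1/2. Key observation: steps 3-6 multiply out to the identity, so the circuit reduces to the remaining gates.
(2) Outcome |1> occurs with probability sqrt(3)/4 + 1/2.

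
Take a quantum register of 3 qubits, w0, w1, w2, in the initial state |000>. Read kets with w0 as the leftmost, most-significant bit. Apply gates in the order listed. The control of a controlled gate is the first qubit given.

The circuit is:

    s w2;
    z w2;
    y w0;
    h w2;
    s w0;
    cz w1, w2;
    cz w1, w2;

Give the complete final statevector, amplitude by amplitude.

The resulting statevector has amplitude -sqrt(2)/2 on |100>, -sqrt(2)/2 on |101>, and 0 on every other basis state. Key observation: the block from step 6 through step 7 cancels to the identity and can be dropped.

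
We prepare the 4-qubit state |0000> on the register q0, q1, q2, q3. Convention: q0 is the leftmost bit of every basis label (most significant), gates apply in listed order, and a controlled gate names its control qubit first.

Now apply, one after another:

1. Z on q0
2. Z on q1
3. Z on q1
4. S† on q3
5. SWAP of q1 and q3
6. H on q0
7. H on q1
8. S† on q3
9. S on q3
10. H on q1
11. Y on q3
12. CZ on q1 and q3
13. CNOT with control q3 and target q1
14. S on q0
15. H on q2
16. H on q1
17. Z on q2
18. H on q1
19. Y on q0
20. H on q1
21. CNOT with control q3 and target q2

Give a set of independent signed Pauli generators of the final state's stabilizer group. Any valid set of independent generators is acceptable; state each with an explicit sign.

The final state is stabilized by the group generated by +YIII, -IXII, -IIXI, -IIIZ; other independent generating sets are equally valid.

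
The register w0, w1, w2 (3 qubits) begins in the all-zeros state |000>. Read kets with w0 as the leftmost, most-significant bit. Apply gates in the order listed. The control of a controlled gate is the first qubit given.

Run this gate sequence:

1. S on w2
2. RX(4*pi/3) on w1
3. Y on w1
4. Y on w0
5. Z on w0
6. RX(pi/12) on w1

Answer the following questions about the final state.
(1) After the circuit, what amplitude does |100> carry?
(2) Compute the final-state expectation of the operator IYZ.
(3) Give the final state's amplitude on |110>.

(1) The amplitude on |100> is I*sqrt(sqrt(2) + 2)/2.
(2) The observable IYZ averages to sqrt(2)/2.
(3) The final state's coefficient on |110> equals -sqrt(2 - sqrt(2))/2.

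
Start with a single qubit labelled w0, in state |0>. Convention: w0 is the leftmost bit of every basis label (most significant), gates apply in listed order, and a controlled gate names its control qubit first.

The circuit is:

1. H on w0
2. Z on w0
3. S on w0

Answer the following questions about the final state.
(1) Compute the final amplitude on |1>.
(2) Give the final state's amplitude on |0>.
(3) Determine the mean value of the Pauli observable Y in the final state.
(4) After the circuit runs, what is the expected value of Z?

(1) The amplitude on |1> is -sqrt(2)*I/2.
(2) The final state's coefficient on |0> equals sqrt(2)/2.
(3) In the final state, Y has expectation -1.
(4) The observable Z averages to 0.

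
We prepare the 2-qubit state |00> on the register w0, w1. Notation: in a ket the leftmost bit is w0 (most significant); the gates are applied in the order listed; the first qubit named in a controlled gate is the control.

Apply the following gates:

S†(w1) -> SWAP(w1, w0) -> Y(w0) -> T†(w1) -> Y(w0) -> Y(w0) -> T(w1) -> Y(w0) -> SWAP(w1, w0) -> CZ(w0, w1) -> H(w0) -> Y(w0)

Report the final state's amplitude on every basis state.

The resulting statevector has amplitude -sqrt(2)*I/2 on |00>, 0 on |01>, sqrt(2)*I/2 on |10>, 0 on |11>. Key observation: gates 2-9 undo each other exactly, leaving only the rest of the circuit to track.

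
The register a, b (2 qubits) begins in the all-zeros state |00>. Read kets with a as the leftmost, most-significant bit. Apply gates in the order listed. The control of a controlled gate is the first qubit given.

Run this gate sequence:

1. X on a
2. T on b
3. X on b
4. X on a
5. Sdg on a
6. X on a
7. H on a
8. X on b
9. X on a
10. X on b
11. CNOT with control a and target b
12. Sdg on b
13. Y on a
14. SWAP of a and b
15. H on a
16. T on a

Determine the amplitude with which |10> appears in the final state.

|10> carries amplitude -exp(3*I*pi/4)/2 in the final state.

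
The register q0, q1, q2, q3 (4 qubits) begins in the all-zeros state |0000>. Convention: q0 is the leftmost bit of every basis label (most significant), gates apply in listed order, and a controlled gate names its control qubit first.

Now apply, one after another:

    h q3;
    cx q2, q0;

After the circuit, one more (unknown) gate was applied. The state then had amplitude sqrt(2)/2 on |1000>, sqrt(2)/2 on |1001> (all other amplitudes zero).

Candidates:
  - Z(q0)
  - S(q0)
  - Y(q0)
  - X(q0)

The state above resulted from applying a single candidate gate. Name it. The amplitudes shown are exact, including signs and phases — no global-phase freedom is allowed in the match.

The unique candidate consistent with the amplitudes is X(q0).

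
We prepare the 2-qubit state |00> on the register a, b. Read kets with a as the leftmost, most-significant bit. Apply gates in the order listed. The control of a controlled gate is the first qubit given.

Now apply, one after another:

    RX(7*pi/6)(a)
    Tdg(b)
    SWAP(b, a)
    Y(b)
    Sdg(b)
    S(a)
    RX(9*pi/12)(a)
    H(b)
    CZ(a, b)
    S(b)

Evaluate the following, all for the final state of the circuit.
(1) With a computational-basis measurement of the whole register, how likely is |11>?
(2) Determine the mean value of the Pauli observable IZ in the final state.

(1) The probability of measuring |11> is sqrt(2)/16 + 1/8.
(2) In the final state, IZ has expectation 1/2.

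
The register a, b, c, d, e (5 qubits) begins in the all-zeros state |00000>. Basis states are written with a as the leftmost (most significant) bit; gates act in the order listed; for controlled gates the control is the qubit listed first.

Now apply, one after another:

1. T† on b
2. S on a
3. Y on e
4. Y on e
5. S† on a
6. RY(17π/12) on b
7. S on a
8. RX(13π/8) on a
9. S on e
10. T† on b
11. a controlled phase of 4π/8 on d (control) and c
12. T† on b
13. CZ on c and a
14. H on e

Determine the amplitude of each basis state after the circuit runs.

The final amplitudes are -sqrt(2)*sqrt(1/2 - sqrt(2)/4)*cos(3*pi/16)/4 + sqrt(6)*sqrt(sqrt(2)/4 + 1/2)*cos(3*pi/16)/4 on |00000>, -sqrt(2)*sqrt(1/2 - sqrt(2)/4)*cos(3*pi/16)/4 + sqrt(6)*sqrt(sqrt(2)/4 + 1/2)*cos(3*pi/16)/4 on |00001>, sqrt(6)*I*sqrt(1/2 - sqrt(2)/4)*cos(3*pi/16)/4 + sqrt(2)*I*sqrt(sqrt(2)/4 + 1/2)*cos(3*pi/16)/4 on |01000>, sqrt(6)*I*sqrt(1/2 - sqrt(2)/4)*cos(3*pi/16)/4 + sqrt(2)*I*sqrt(sqrt(2)/4 + 1/2)*cos(3*pi/16)/4 on |01001>, -sqrt(2)*I*sqrt(1/2 - sqrt(2)/4)*sin(3*pi/16)/4 + sqrt(6)*I*sqrt(sqrt(2)/4 + 1/2)*sin(3*pi/16)/4 on |10000>, -sqrt(2)*I*sqrt(1/2 - sqrt(2)/4)*sin(3*pi/16)/4 + sqrt(6)*I*sqrt(sqrt(2)/4 + 1/2)*sin(3*pi/16)/4 on |10001>, -sqrt(2)*sqrt(sqrt(2)/4 + 1/2)*sin(3*pi/16)/4 - sqrt(6)*sqrt(1/2 - sqrt(2)/4)*sin(3*pi/16)/4 on |11000>, -sqrt(2)*sqrt(sqrt(2)/4 + 1/2)*sin(3*pi/16)/4 - sqrt(6)*sqrt(1/2 - sqrt(2)/4)*sin(3*pi/16)/4 on |11001>, and 0 on every other basis state. Key observation: steps 2-5 multiply out to the identity, so the circuit reduces to the remaining gates.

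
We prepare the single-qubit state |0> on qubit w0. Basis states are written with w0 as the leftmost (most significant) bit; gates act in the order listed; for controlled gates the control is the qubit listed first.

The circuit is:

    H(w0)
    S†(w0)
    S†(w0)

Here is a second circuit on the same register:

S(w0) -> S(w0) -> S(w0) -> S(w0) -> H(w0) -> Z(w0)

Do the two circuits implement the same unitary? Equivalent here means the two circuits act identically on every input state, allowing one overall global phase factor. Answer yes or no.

Yes — the two circuits implement the same unitary up to a global phase.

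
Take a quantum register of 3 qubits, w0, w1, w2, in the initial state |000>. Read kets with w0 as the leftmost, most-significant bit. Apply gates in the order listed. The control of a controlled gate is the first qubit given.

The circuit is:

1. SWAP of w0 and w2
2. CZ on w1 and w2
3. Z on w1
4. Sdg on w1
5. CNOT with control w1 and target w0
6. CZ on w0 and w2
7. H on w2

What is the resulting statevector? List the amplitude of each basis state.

The final amplitudes are sqrt(2)/2 on |000>, sqrt(2)/2 on |001>, and 0 on every other basis state.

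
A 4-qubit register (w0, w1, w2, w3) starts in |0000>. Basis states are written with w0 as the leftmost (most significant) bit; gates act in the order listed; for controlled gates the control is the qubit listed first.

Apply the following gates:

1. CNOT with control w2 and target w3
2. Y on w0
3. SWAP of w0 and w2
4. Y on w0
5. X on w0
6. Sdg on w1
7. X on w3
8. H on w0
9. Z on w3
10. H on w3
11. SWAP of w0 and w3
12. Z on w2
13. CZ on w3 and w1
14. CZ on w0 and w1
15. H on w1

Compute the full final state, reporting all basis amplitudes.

The final amplitudes are 0 on |0000>, 0 on |0001>, -sqrt(2)/4 on |0010>, -sqrt(2)/4 on |0011>, 0 on |0100>, 0 on |0101>, -sqrt(2)/4 on |0110>, -sqrt(2)/4 on |0111>, 0 on |1000>, 0 on |1001>, sqrt(2)/4 on |1010>, sqrt(2)/4 on |1011>, 0 on |1100>, 0 on |1101>, sqrt(2)/4 on |1110>, sqrt(2)/4 on |1111>.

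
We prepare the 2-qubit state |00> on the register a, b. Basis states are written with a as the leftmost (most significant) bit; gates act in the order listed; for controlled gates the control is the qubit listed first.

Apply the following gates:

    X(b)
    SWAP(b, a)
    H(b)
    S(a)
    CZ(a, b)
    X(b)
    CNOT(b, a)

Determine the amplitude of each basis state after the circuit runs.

After the circuit, the state carries amplitude 0 on |00>, sqrt(2)*I/2 on |01>, -sqrt(2)*I/2 on |10>, 0 on |11>.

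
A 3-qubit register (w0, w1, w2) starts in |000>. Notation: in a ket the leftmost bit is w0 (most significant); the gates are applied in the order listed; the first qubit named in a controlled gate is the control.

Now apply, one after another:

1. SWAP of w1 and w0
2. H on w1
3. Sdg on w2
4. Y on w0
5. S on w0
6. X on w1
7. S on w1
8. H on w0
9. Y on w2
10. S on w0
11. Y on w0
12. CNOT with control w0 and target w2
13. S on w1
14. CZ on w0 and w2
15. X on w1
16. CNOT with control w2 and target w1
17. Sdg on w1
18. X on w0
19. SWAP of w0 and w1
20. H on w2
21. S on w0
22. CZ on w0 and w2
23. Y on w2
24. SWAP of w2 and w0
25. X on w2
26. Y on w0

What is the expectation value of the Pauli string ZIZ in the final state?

In the final state, ZIZ has expectation 0.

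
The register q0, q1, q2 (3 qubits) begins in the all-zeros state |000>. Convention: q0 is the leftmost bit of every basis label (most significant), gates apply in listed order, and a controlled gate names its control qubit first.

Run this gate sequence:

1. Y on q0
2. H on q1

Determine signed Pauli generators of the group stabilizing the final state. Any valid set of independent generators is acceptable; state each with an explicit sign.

The final state is stabilized by the group generated by +IXI, -ZII, +IIZ; other independent generating sets are equally valid.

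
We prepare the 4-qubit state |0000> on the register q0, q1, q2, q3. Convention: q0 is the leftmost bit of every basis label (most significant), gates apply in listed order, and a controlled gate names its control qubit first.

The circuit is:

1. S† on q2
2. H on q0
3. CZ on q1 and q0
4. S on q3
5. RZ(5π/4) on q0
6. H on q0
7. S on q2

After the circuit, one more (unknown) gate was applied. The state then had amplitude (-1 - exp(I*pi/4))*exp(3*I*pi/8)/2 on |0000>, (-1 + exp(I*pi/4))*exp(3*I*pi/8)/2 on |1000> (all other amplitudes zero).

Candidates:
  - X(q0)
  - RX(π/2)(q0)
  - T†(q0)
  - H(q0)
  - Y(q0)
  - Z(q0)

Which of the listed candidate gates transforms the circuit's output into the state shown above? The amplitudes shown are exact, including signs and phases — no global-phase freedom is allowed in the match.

The applied gate was X(q0).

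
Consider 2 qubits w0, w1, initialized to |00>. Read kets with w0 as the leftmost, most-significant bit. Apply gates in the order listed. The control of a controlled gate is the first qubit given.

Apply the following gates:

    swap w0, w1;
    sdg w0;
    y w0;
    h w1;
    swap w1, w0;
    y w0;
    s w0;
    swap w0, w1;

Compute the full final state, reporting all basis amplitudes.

The resulting statevector has amplitude 0 on |00>, 0 on |01>, sqrt(2)/2 on |10>, -sqrt(2)*I/2 on |11>.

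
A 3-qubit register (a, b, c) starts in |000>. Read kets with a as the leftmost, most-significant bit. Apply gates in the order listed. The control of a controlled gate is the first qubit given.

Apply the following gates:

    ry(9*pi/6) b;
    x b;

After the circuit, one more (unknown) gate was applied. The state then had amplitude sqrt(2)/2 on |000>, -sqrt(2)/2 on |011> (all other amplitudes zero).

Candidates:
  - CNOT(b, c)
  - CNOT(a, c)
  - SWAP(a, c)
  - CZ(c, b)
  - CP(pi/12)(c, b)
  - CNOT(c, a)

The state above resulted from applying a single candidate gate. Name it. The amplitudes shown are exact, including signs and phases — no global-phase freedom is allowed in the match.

It was CNOT(b, c) that produced the state shown.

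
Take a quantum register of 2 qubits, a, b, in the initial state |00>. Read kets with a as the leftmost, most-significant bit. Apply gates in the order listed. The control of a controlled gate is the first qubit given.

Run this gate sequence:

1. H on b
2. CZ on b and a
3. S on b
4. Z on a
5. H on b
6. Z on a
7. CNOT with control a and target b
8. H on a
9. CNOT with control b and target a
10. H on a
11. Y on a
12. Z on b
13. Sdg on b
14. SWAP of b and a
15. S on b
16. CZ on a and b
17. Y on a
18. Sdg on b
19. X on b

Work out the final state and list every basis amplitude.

The resulting statevector has amplitude -1/2 - I/2 on |00>, 0 on |01>, -1/2 - I/2 on |10>, 0 on |11>.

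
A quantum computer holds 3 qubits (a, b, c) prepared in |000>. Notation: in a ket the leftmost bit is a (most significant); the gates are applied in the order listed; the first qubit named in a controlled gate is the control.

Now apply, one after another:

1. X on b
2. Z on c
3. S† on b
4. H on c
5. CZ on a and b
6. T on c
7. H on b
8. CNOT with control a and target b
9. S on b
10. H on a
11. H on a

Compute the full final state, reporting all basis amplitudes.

The resulting statevector has amplitude -I/2 on |000>, -exp(3*I*pi/4)/2 on |001>, -1/2 on |010>, -exp(I*pi/4)/2 on |011>, 0 on |100>, 0 on |101>, 0 on |110>, 0 on |111>.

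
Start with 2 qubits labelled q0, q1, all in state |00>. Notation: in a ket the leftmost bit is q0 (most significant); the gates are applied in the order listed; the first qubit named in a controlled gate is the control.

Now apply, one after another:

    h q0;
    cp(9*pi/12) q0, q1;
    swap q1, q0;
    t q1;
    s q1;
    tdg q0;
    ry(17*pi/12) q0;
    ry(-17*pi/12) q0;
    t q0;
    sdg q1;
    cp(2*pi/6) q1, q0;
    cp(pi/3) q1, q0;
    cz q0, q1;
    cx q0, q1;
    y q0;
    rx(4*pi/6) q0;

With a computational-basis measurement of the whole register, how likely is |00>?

The probability of measuring |00> is 3/8.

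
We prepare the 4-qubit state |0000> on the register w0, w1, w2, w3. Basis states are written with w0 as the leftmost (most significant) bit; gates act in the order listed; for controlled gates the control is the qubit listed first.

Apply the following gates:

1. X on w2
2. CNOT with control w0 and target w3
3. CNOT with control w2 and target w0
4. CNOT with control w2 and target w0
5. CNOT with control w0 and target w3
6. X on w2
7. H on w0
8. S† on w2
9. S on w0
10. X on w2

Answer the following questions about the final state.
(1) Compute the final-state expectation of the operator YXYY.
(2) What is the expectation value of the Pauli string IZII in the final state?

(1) In the final state, YXYY has expectation 0. Key observation: the block from step 1 through step 6 cancels to the identity and can be dropped.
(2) In the final state, IZII has expectation 1.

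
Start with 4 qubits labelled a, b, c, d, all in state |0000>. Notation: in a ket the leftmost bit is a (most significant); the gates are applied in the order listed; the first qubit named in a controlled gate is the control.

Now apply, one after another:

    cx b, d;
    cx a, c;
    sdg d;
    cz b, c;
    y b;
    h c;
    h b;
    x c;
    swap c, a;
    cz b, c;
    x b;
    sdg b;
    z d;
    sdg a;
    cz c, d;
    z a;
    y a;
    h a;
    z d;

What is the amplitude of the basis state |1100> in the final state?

The amplitude on |1100> is sqrt(2)*(1 - I)/4.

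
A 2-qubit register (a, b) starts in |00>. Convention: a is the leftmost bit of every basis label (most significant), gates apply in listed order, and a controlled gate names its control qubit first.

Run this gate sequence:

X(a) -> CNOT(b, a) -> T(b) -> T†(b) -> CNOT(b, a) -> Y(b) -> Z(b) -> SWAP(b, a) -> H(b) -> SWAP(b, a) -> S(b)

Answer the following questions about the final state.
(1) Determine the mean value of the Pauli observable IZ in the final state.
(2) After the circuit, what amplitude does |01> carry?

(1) The expectation value of IZ is -1. Key observation: gates 2-5 undo each other exactly, leaving only the rest of the circuit to track.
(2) The amplitude on |01> is sqrt(2)/2.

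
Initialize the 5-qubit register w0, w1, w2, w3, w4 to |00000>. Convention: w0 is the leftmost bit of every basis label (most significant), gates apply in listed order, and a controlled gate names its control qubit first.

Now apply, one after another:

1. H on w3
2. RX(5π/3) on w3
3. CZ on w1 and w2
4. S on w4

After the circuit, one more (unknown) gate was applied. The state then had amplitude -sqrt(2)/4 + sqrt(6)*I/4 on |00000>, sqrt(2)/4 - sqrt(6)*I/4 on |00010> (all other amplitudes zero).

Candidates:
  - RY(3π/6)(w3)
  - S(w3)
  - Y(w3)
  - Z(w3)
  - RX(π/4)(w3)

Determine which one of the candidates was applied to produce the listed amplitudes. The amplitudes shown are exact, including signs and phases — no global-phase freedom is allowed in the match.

The unique candidate consistent with the amplitudes is Y(w3).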